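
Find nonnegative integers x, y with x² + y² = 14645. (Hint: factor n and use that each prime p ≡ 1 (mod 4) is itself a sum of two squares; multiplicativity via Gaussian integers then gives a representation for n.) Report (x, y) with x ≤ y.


Step 1: Factor n = 14645 = 5 · 29 · 101.
Step 2: Check the mod-4 condition on each prime factor: 5 ≡ 1 (mod 4), exponent 1; 29 ≡ 1 (mod 4), exponent 1; 101 ≡ 1 (mod 4), exponent 1.
All primes ≡ 3 (mod 4) appear to even exponent (or don't appear), so by the two-squares theorem n IS expressible as a sum of two squares.
Step 3: Build a representation. Here n = 5 · 29 · 101 is a product of primes ≡ 1 (mod 4). Each prime p ≡ 1 (mod 4) is itself a sum of two squares; find a² by testing p − a² for a perfect square:
  5: 5 − 1² = 4 = 2² ⇒ 5 = 1² + 2².
  29: 29 − 1² = 28, 29 − 2² = 25 = 5² ⇒ 29 = 2² + 5².
  101: 101 − 1² = 100 = 10² ⇒ 101 = 1² + 10².
  Combine using the Brahmagupta–Fibonacci identity (a² + b²)(c² + d²) = (ac − bd)² + (ad + bc)² = (ac + bd)² + (ad − bc)²:
  5 · 29 = 145: from (1² + 2²)(2² + 5²), take (1·2 − 2·5, 1·5 + 2·2) = (2 − 10, 5 + 4) = (-8, 9); dropping signs (only squares matter) gives (8, 9); check 8² + 9² = 64 + 81 = 145 ✓.
  145 · 101 = 14645: from (8² + 9²)(1² + 10²), take (8·1 − 9·10, 8·10 + 9·1) = (8 − 90, 80 + 9) = (-82, 89); dropping signs (only squares matter) gives (82, 89); check 82² + 89² = 6724 + 7921 = 14645 ✓.
Step 4: Order so x ≤ y and verify: 82² + 89² = 6724 + 7921 = 14645 = n. ✓

n = 14645 = 82² + 89² (one valid representation with x ≤ y).


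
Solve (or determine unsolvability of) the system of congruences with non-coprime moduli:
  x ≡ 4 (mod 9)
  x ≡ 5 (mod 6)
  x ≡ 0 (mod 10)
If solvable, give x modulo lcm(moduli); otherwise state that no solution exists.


Moduli 9, 6, 10 are not pairwise coprime, so CRT works modulo lcm(m_i) when all pairwise compatibility conditions hold.
Pairwise compatibility: gcd(m_i, m_j) must divide a_i - a_j for every pair.
Merge one congruence at a time:
  Start: x ≡ 4 (mod 9).
  Combine with x ≡ 5 (mod 6): gcd(9, 6) = 3, and 5 - 4 = 1 is NOT divisible by 3.
    ⇒ system is inconsistent (no integer solution).

No solution (the system is inconsistent).


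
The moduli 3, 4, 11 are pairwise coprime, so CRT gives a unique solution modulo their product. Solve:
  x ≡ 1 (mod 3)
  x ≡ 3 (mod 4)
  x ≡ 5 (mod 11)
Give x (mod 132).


Moduli 3, 4, 11 are pairwise coprime; by CRT there is a unique solution modulo M = 3 · 4 · 11 = 132.
Solve pairwise, accumulating the modulus:
  Start with x ≡ 1 (mod 3).
  Combine with x ≡ 3 (mod 4): since gcd(3, 4) = 1, we get a unique residue mod 12.
    Write x = 1 + 3·t and substitute into x ≡ 3 (mod 4): 3·t ≡ 3 − 1 = 2 (mod 4).
    The inverse of 3 mod 4 is 3 (since 3·3 = 9 = 2·4 + 1), so t ≡ 3·2 = 6 ≡ 2 (mod 4).
    Then x = 1 + 3·2 = 7, valid modulo lcm(3, 4) = 12: x ≡ 7 (mod 12).
  Combine with x ≡ 5 (mod 11): since gcd(12, 11) = 1, we get a unique residue mod 132.
    Write x = 7 + 12·t and substitute into x ≡ 5 (mod 11): 12·t ≡ 5 − 7 = -2 (mod 11).
    Reduce coefficients mod 11: 1·t ≡ 9 (mod 11).
    So t ≡ 9 (mod 11).
    Then x = 7 + 12·9 = 115, valid modulo lcm(12, 11) = 132: x ≡ 115 (mod 132).
Verify: 115 mod 3 = 1 ✓, 115 mod 4 = 3 ✓, 115 mod 11 = 5 ✓.

x ≡ 115 (mod 132).


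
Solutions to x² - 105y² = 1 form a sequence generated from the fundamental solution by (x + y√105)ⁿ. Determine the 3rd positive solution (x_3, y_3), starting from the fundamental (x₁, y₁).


Step 1: Find the fundamental solution (x₁, y₁) of x² - 105y² = 1.
  Expand √105 as a continued fraction. a₀ = ⌊√105⌋ = 10; iterate m_{k+1} = d_k·a_k − m_k, d_{k+1} = (105 − m_{k+1}²)/d_k, a_{k+1} = ⌊(a₀ + m_{k+1})/d_{k+1}⌋ (starting m₀ = 0, d₀ = 1), with convergents p_k = a_k·p_{k-1} + p_{k-2}, q_k = a_k·q_{k-1} + q_{k-2} (p₋₁ = 1, q₋₁ = 0):
  k = 0: a₀ = 10; p₀/q₀ = 10/1; p₀² − 105·q₀² = 100 − 105 = -5.
  k = 1: m = 10, d = 5, a = ⌊(10 + 10)/5⌋ = 4; p/q = (4·10 + 1)/(4·1 + 0) = 41/4; p² − 105·q² = 1681 − 1680 = 1.
  The first convergent with p² − 105·q² = 1 gives the fundamental solution (x₁, y₁) = (41, 4).
Step 2: Apply the recurrence (x_{n+1}, y_{n+1}) = (x₁x_n + 105y₁y_n, x₁y_n + y₁x_n) repeatedly.
  From (x_1, y_1) = (41, 4): x_2 = 41·41 + 105·4·4 = 3361; y_2 = 41·4 + 4·41 = 328.
  From (x_2, y_2) = (3361, 328): x_3 = 41·3361 + 105·4·328 = 275561; y_3 = 41·328 + 4·3361 = 26892.
Step 3: Verify x_3² - 105·y_3² = 75933864721 - 75933864720 = 1 (should be 1). ✓

(x_1, y_1) = (41, 4); (x_3, y_3) = (275561, 26892).


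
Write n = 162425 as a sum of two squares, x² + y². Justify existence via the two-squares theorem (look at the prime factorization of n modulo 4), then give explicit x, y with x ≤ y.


Step 1: Factor n = 162425 = 5^2 · 73 · 89.
Step 2: Check the mod-4 condition on each prime factor: 5 ≡ 1 (mod 4), exponent 2; 73 ≡ 1 (mod 4), exponent 1; 89 ≡ 1 (mod 4), exponent 1.
All primes ≡ 3 (mod 4) appear to even exponent (or don't appear), so by the two-squares theorem n IS expressible as a sum of two squares.
Step 3: Build a representation. Group n = k² · m with k = 5 and m = 73 · 89 = 6497 (a product of primes ≡ 1 (mod 4)); a representation of m scales to one of n via (k·x)² + (k·y)² = k²(x² + y²). Each prime p ≡ 1 (mod 4) is itself a sum of two squares; find a² by testing p − a² for a perfect square:
  73: 73 − 1² = 72, 73 − 2² = 69, 73 − 3² = 64 = 8² ⇒ 73 = 3² + 8².
  89: 89 − 1² = 88, 89 − 2² = 85, 89 − 3² = 80, 89 − 4² = 73, 89 − 5² = 64 = 8² ⇒ 89 = 5² + 8².
  Combine using the Brahmagupta–Fibonacci identity (a² + b²)(c² + d²) = (ac − bd)² + (ad + bc)² = (ac + bd)² + (ad − bc)²:
  73 · 89 = 6497: from (3² + 8²)(5² + 8²), take (3·5 − 8·8, 3·8 + 8·5) = (15 − 64, 24 + 40) = (-49, 64); dropping signs (only squares matter) gives (49, 64); check 49² + 64² = 2401 + 4096 = 6497 ✓.
  Scale by k = 5: (5·49, 5·64) = (245, 320).
Step 4: Order so x ≤ y and verify: 245² + 320² = 60025 + 102400 = 162425 = n. ✓

n = 162425 = 245² + 320² (one valid representation with x ≤ y).


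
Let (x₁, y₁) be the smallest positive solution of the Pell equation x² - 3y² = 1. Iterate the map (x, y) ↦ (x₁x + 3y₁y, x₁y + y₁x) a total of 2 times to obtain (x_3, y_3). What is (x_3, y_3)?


Step 1: Find the fundamental solution (x₁, y₁) of x² - 3y² = 1.
  Expand √3 as a continued fraction. a₀ = ⌊√3⌋ = 1; iterate m_{k+1} = d_k·a_k − m_k, d_{k+1} = (3 − m_{k+1}²)/d_k, a_{k+1} = ⌊(a₀ + m_{k+1})/d_{k+1}⌋ (starting m₀ = 0, d₀ = 1), with convergents p_k = a_k·p_{k-1} + p_{k-2}, q_k = a_k·q_{k-1} + q_{k-2} (p₋₁ = 1, q₋₁ = 0):
  k = 0: a₀ = 1; p₀/q₀ = 1/1; p₀² − 3·q₀² = 1 − 3 = -2.
  k = 1: m = 1, d = 2, a = ⌊(1 + 1)/2⌋ = 1; p/q = (1·1 + 1)/(1·1 + 0) = 2/1; p² − 3·q² = 4 − 3 = 1.
  The first convergent with p² − 3·q² = 1 gives the fundamental solution (x₁, y₁) = (2, 1).
Step 2: Apply the recurrence (x_{n+1}, y_{n+1}) = (x₁x_n + 3y₁y_n, x₁y_n + y₁x_n) repeatedly.
  From (x_1, y_1) = (2, 1): x_2 = 2·2 + 3·1·1 = 7; y_2 = 2·1 + 1·2 = 4.
  From (x_2, y_2) = (7, 4): x_3 = 2·7 + 3·1·4 = 26; y_3 = 2·4 + 1·7 = 15.
Step 3: Verify x_3² - 3·y_3² = 676 - 675 = 1 (should be 1). ✓

(x_1, y_1) = (2, 1); (x_3, y_3) = (26, 15).


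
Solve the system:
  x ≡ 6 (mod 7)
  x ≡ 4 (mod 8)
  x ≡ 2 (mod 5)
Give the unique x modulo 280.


Moduli 7, 8, 5 are pairwise coprime; by CRT there is a unique solution modulo M = 7 · 8 · 5 = 280.
Solve pairwise, accumulating the modulus:
  Start with x ≡ 6 (mod 7).
  Combine with x ≡ 4 (mod 8): since gcd(7, 8) = 1, we get a unique residue mod 56.
    Write x = 6 + 7·t and substitute into x ≡ 4 (mod 8): 7·t ≡ 4 − 6 = -2 (mod 8).
    Reduce coefficients mod 8: 7·t ≡ 6 (mod 8).
    The inverse of 7 mod 8 is 7 (since 7·7 = 49 = 6·8 + 1), so t ≡ 7·6 = 42 ≡ 2 (mod 8).
    Then x = 6 + 7·2 = 20, valid modulo lcm(7, 8) = 56: x ≡ 20 (mod 56).
  Combine with x ≡ 2 (mod 5): since gcd(56, 5) = 1, we get a unique residue mod 280.
    Write x = 20 + 56·t and substitute into x ≡ 2 (mod 5): 56·t ≡ 2 − 20 = -18 (mod 5).
    Reduce coefficients mod 5: 1·t ≡ 2 (mod 5).
    So t ≡ 2 (mod 5).
    Then x = 20 + 56·2 = 132, valid modulo lcm(56, 5) = 280: x ≡ 132 (mod 280).
Verify: 132 mod 7 = 6 ✓, 132 mod 8 = 4 ✓, 132 mod 5 = 2 ✓.

x ≡ 132 (mod 280).


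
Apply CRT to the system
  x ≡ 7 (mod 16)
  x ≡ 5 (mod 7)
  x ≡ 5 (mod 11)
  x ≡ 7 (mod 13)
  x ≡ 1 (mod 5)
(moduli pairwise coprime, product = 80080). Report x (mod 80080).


Product of moduli M = 16 · 7 · 11 · 13 · 5 = 80080.
Merge one congruence at a time:
  Start: x ≡ 7 (mod 16).
  Combine with x ≡ 5 (mod 7); new modulus lcm = 112.
    Write x = 7 + 16·t and substitute into x ≡ 5 (mod 7): 16·t ≡ 5 − 7 = -2 (mod 7).
    Reduce coefficients mod 7: 2·t ≡ 5 (mod 7).
    The inverse of 2 mod 7 is 4 (since 2·4 = 8 = 1·7 + 1), so t ≡ 4·5 = 20 ≡ 6 (mod 7).
    Then x = 7 + 16·6 = 103, valid modulo lcm(16, 7) = 112: x ≡ 103 (mod 112).
  Combine with x ≡ 5 (mod 11); new modulus lcm = 1232.
    Write x = 103 + 112·t and substitute into x ≡ 5 (mod 11): 112·t ≡ 5 − 103 = -98 (mod 11).
    Reduce coefficients mod 11: 2·t ≡ 1 (mod 11).
    The inverse of 2 mod 11 is 6 (since 2·6 = 12 = 1·11 + 1), so t ≡ 6·1 = 6 ≡ 6 (mod 11).
    Then x = 103 + 112·6 = 775, valid modulo lcm(112, 11) = 1232: x ≡ 775 (mod 1232).
  Combine with x ≡ 7 (mod 13); new modulus lcm = 16016.
    Write x = 775 + 1232·t and substitute into x ≡ 7 (mod 13): 1232·t ≡ 7 − 775 = -768 (mod 13).
    Reduce coefficients mod 13: 10·t ≡ 12 (mod 13).
    The inverse of 10 mod 13 is 4 (since 10·4 = 40 = 3·13 + 1), so t ≡ 4·12 = 48 ≡ 9 (mod 13).
    Then x = 775 + 1232·9 = 11863, valid modulo lcm(1232, 13) = 16016: x ≡ 11863 (mod 16016).
  Combine with x ≡ 1 (mod 5); new modulus lcm = 80080.
    Write x = 11863 + 16016·t and substitute into x ≡ 1 (mod 5): 16016·t ≡ 1 − 11863 = -11862 (mod 5).
    Reduce coefficients mod 5: 1·t ≡ 3 (mod 5).
    So t ≡ 3 (mod 5).
    Then x = 11863 + 16016·3 = 59911, valid modulo lcm(16016, 5) = 80080: x ≡ 59911 (mod 80080).
Verify against each original: 59911 mod 16 = 7, 59911 mod 7 = 5, 59911 mod 11 = 5, 59911 mod 13 = 7, 59911 mod 5 = 1.

x ≡ 59911 (mod 80080).


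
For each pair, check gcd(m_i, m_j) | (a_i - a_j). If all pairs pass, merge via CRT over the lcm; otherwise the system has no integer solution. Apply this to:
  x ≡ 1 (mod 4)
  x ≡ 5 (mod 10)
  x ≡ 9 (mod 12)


Moduli 4, 10, 12 are not pairwise coprime, so CRT works modulo lcm(m_i) when all pairwise compatibility conditions hold.
Pairwise compatibility: gcd(m_i, m_j) must divide a_i - a_j for every pair.
Merge one congruence at a time:
  Start: x ≡ 1 (mod 4).
  Combine with x ≡ 5 (mod 10): gcd(4, 10) = 2; 5 - 1 = 4, which IS divisible by 2, so compatible.
    Write x = 1 + 4·t and substitute into x ≡ 5 (mod 10): 4·t ≡ 5 − 1 = 4 (mod 10).
    Divide the congruence (and modulus) by g = 2: 2·t ≡ 2 (mod 5).
    The inverse of 2 mod 5 is 3 (since 2·3 = 6 = 1·5 + 1), so t ≡ 3·2 = 6 ≡ 1 (mod 5).
    Then x = 1 + 4·1 = 5, valid modulo lcm(4, 10) = 20: x ≡ 5 (mod 20).
  Combine with x ≡ 9 (mod 12): gcd(20, 12) = 4; 9 - 5 = 4, which IS divisible by 4, so compatible.
    Write x = 5 + 20·t and substitute into x ≡ 9 (mod 12): 20·t ≡ 9 − 5 = 4 (mod 12).
    Divide the congruence (and modulus) by g = 4: 5·t ≡ 1 (mod 3).
    Reduce coefficients mod 3: 2·t ≡ 1 (mod 3).
    The inverse of 2 mod 3 is 2 (since 2·2 = 4 = 1·3 + 1), so t ≡ 2·1 = 2 ≡ 2 (mod 3).
    Then x = 5 + 20·2 = 45, valid modulo lcm(20, 12) = 60: x ≡ 45 (mod 60).
Verify: 45 mod 4 = 1, 45 mod 10 = 5, 45 mod 12 = 9.

x ≡ 45 (mod 60).


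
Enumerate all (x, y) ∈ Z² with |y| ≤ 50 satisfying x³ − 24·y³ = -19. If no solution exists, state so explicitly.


The equation is x³ - 24y³ = -19. For fixed y, x³ = 24·y³ − 19, so a solution requires the RHS to be a perfect cube.
Strategy: iterate y from -50 to 50, compute RHS = 24·y³ − 19, and check whether it is a (positive or negative) perfect cube.
Check small values of y:
  y = 0: RHS = -19 is not a perfect cube.
  y = 1: RHS = 5 is not a perfect cube.
  y = -1: RHS = -43 is not a perfect cube.
  y = 2: RHS = 173 is not a perfect cube.
  y = -2: RHS = -211 is not a perfect cube.
  y = 3: RHS = 629 is not a perfect cube.
  y = -3: RHS = -667 is not a perfect cube.
Continuing the search up to |y| = 50 finds no solutions either.
No (x, y) in the scanned range satisfies the equation.

No integer solutions with |y| ≤ 50.


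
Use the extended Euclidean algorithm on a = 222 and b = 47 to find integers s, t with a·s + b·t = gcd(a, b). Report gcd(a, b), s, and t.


Euclidean algorithm on (222, 47) — divide until remainder is 0:
  222 = 4 · 47 + 34
  47 = 1 · 34 + 13
  34 = 2 · 13 + 8
  13 = 1 · 8 + 5
  8 = 1 · 5 + 3
  5 = 1 · 3 + 2
  3 = 1 · 2 + 1
  2 = 2 · 1 + 0
gcd(222, 47) = 1.
Track Bezout coefficients alongside the remainders: start with r₀ = 222 = a·1 + b·0 (s = 1, t = 0) and r₁ = 47 = a·0 + b·1 (s = 0, t = 1); each new remainder r_{k+1} = r_{k-1} − q_k·r_k inherits s_{k+1} = s_{k-1} − q_k·s_k, t_{k+1} = t_{k-1} − q_k·t_k, so r_k = a·s_k + b·t_k at every step:
  q = 4: r = 34, s = 1 − 4·0 = 1, t = 0 − 4·1 = -4  (check: 222·1 + 47·(-4) = 34)
  q = 1: r = 13, s = 0 − 1·1 = -1, t = 1 − 1·(-4) = 5  (check: 222·(-1) + 47·5 = 13)
  q = 2: r = 8, s = 1 − 2·(-1) = 3, t = -4 − 2·5 = -14  (check: 222·3 + 47·(-14) = 8)
  q = 1: r = 5, s = -1 − 1·3 = -4, t = 5 − 1·(-14) = 19  (check: 222·(-4) + 47·19 = 5)
  q = 1: r = 3, s = 3 − 1·(-4) = 7, t = -14 − 1·19 = -33  (check: 222·7 + 47·(-33) = 3)
  q = 1: r = 2, s = -4 − 1·7 = -11, t = 19 − 1·(-33) = 52  (check: 222·(-11) + 47·52 = 2)
  q = 1: r = 1, s = 7 − 1·(-11) = 18, t = -33 − 1·52 = -85  (check: 222·18 + 47·(-85) = 1)
The row with r = 1 (the gcd) gives the Bezout coefficients s = 18, t = -85.
Result: 222 · (18) + 47 · (-85) = 1.

gcd(222, 47) = 1; s = 18, t = -85 (check: 222·18 + 47·(-85) = 1).


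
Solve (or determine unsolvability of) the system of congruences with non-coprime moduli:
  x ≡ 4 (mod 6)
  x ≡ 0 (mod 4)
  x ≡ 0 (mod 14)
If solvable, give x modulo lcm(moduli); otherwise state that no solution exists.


Moduli 6, 4, 14 are not pairwise coprime, so CRT works modulo lcm(m_i) when all pairwise compatibility conditions hold.
Pairwise compatibility: gcd(m_i, m_j) must divide a_i - a_j for every pair.
Merge one congruence at a time:
  Start: x ≡ 4 (mod 6).
  Combine with x ≡ 0 (mod 4): gcd(6, 4) = 2; 0 - 4 = -4, which IS divisible by 2, so compatible.
    Write x = 4 + 6·t and substitute into x ≡ 0 (mod 4): 6·t ≡ 0 − 4 = -4 (mod 4).
    Divide the congruence (and modulus) by g = 2: 3·t ≡ -2 (mod 2).
    Reduce coefficients mod 2: 1·t ≡ 0 (mod 2).
    So t ≡ 0 (mod 2).
    Then x = 4 + 6·0 = 4, valid modulo lcm(6, 4) = 12: x ≡ 4 (mod 12).
  Combine with x ≡ 0 (mod 14): gcd(12, 14) = 2; 0 - 4 = -4, which IS divisible by 2, so compatible.
    Write x = 4 + 12·t and substitute into x ≡ 0 (mod 14): 12·t ≡ 0 − 4 = -4 (mod 14).
    Divide the congruence (and modulus) by g = 2: 6·t ≡ -2 (mod 7).
    Reduce coefficients mod 7: 6·t ≡ 5 (mod 7).
    The inverse of 6 mod 7 is 6 (since 6·6 = 36 = 5·7 + 1), so t ≡ 6·5 = 30 ≡ 2 (mod 7).
    Then x = 4 + 12·2 = 28, valid modulo lcm(12, 14) = 84: x ≡ 28 (mod 84).
Verify: 28 mod 6 = 4, 28 mod 4 = 0, 28 mod 14 = 0.

x ≡ 28 (mod 84).


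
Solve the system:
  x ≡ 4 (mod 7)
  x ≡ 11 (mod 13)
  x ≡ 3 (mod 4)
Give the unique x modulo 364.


Moduli 7, 13, 4 are pairwise coprime; by CRT there is a unique solution modulo M = 7 · 13 · 4 = 364.
Solve pairwise, accumulating the modulus:
  Start with x ≡ 4 (mod 7).
  Combine with x ≡ 11 (mod 13): since gcd(7, 13) = 1, we get a unique residue mod 91.
    Write x = 4 + 7·t and substitute into x ≡ 11 (mod 13): 7·t ≡ 11 − 4 = 7 (mod 13).
    The inverse of 7 mod 13 is 2 (since 7·2 = 14 = 1·13 + 1), so t ≡ 2·7 = 14 ≡ 1 (mod 13).
    Then x = 4 + 7·1 = 11, valid modulo lcm(7, 13) = 91: x ≡ 11 (mod 91).
  Combine with x ≡ 3 (mod 4): since gcd(91, 4) = 1, we get a unique residue mod 364.
    Write x = 11 + 91·t and substitute into x ≡ 3 (mod 4): 91·t ≡ 3 − 11 = -8 (mod 4).
    Reduce coefficients mod 4: 3·t ≡ 0 (mod 4).
    The inverse of 3 mod 4 is 3 (since 3·3 = 9 = 2·4 + 1), so t ≡ 3·0 = 0 ≡ 0 (mod 4).
    Then x = 11 + 91·0 = 11, valid modulo lcm(91, 4) = 364: x ≡ 11 (mod 364).
Verify: 11 mod 7 = 4 ✓, 11 mod 13 = 11 ✓, 11 mod 4 = 3 ✓.

x ≡ 11 (mod 364).


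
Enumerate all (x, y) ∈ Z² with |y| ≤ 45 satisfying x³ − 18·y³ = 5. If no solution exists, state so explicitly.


The equation is x³ - 18y³ = 5. For fixed y, x³ = 18·y³ + 5, so a solution requires the RHS to be a perfect cube.
Strategy: iterate y from -45 to 45, compute RHS = 18·y³ + 5, and check whether it is a (positive or negative) perfect cube.
Check small values of y:
  y = 0: RHS = 5 is not a perfect cube.
  y = 1: RHS = 23 is not a perfect cube.
  y = -1: RHS = -13 is not a perfect cube.
  y = 2: RHS = 149 is not a perfect cube.
  y = -2: RHS = -139 is not a perfect cube.
  y = 3: RHS = 491 is not a perfect cube.
  y = -3: RHS = -481 is not a perfect cube.
Continuing the search up to |y| = 45 finds no solutions either.
No (x, y) in the scanned range satisfies the equation.

No integer solutions with |y| ≤ 45.


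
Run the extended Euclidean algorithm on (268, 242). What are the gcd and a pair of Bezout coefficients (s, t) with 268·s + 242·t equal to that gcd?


Euclidean algorithm on (268, 242) — divide until remainder is 0:
  268 = 1 · 242 + 26
  242 = 9 · 26 + 8
  26 = 3 · 8 + 2
  8 = 4 · 2 + 0
gcd(268, 242) = 2.
Track Bezout coefficients alongside the remainders: start with r₀ = 268 = a·1 + b·0 (s = 1, t = 0) and r₁ = 242 = a·0 + b·1 (s = 0, t = 1); each new remainder r_{k+1} = r_{k-1} − q_k·r_k inherits s_{k+1} = s_{k-1} − q_k·s_k, t_{k+1} = t_{k-1} − q_k·t_k, so r_k = a·s_k + b·t_k at every step:
  q = 1: r = 26, s = 1 − 1·0 = 1, t = 0 − 1·1 = -1  (check: 268·1 + 242·(-1) = 26)
  q = 9: r = 8, s = 0 − 9·1 = -9, t = 1 − 9·(-1) = 10  (check: 268·(-9) + 242·10 = 8)
  q = 3: r = 2, s = 1 − 3·(-9) = 28, t = -1 − 3·10 = -31  (check: 268·28 + 242·(-31) = 2)
The row with r = 2 (the gcd) gives the Bezout coefficients s = 28, t = -31.
Result: 268 · (28) + 242 · (-31) = 2.

gcd(268, 242) = 2; s = 28, t = -31 (check: 268·28 + 242·(-31) = 2).


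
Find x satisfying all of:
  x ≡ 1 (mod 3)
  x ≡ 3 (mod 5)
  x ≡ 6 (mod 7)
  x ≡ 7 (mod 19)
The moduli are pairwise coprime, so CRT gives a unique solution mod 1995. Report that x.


Product of moduli M = 3 · 5 · 7 · 19 = 1995.
Merge one congruence at a time:
  Start: x ≡ 1 (mod 3).
  Combine with x ≡ 3 (mod 5); new modulus lcm = 15.
    Write x = 1 + 3·t and substitute into x ≡ 3 (mod 5): 3·t ≡ 3 − 1 = 2 (mod 5).
    The inverse of 3 mod 5 is 2 (since 3·2 = 6 = 1·5 + 1), so t ≡ 2·2 = 4 ≡ 4 (mod 5).
    Then x = 1 + 3·4 = 13, valid modulo lcm(3, 5) = 15: x ≡ 13 (mod 15).
  Combine with x ≡ 6 (mod 7); new modulus lcm = 105.
    Write x = 13 + 15·t and substitute into x ≡ 6 (mod 7): 15·t ≡ 6 − 13 = -7 (mod 7).
    Reduce coefficients mod 7: 1·t ≡ 0 (mod 7).
    So t ≡ 0 (mod 7).
    Then x = 13 + 15·0 = 13, valid modulo lcm(15, 7) = 105: x ≡ 13 (mod 105).
  Combine with x ≡ 7 (mod 19); new modulus lcm = 1995.
    Write x = 13 + 105·t and substitute into x ≡ 7 (mod 19): 105·t ≡ 7 − 13 = -6 (mod 19).
    Reduce coefficients mod 19: 10·t ≡ 13 (mod 19).
    The inverse of 10 mod 19 is 2 (since 10·2 = 20 = 1·19 + 1), so t ≡ 2·13 = 26 ≡ 7 (mod 19).
    Then x = 13 + 105·7 = 748, valid modulo lcm(105, 19) = 1995: x ≡ 748 (mod 1995).
Verify against each original: 748 mod 3 = 1, 748 mod 5 = 3, 748 mod 7 = 6, 748 mod 19 = 7.

x ≡ 748 (mod 1995).


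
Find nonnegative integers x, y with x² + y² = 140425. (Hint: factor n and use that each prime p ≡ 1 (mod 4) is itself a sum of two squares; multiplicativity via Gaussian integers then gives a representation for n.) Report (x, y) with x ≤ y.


Step 1: Factor n = 140425 = 5^2 · 41 · 137.
Step 2: Check the mod-4 condition on each prime factor: 5 ≡ 1 (mod 4), exponent 2; 41 ≡ 1 (mod 4), exponent 1; 137 ≡ 1 (mod 4), exponent 1.
All primes ≡ 3 (mod 4) appear to even exponent (or don't appear), so by the two-squares theorem n IS expressible as a sum of two squares.
Step 3: Build a representation. Group n = k² · m with k = 5 and m = 41 · 137 = 5617 (a product of primes ≡ 1 (mod 4)); a representation of m scales to one of n via (k·x)² + (k·y)² = k²(x² + y²). Each prime p ≡ 1 (mod 4) is itself a sum of two squares; find a² by testing p − a² for a perfect square:
  41: 41 − 1² = 40, 41 − 2² = 37, 41 − 3² = 32, 41 − 4² = 25 = 5² ⇒ 41 = 4² + 5².
  137: 137 − 1² = 136, 137 − 2² = 133, 137 − 3² = 128, 137 − 4² = 121 = 11² ⇒ 137 = 4² + 11².
  Combine using the Brahmagupta–Fibonacci identity (a² + b²)(c² + d²) = (ac − bd)² + (ad + bc)² = (ac + bd)² + (ad − bc)²:
  41 · 137 = 5617: from (4² + 5²)(4² + 11²), take (4·4 − 5·11, 4·11 + 5·4) = (16 − 55, 44 + 20) = (-39, 64); dropping signs (only squares matter) gives (39, 64); check 39² + 64² = 1521 + 4096 = 5617 ✓.
  Scale by k = 5: (5·39, 5·64) = (195, 320).
Step 4: Order so x ≤ y and verify: 195² + 320² = 38025 + 102400 = 140425 = n. ✓

n = 140425 = 195² + 320² (one valid representation with x ≤ y).


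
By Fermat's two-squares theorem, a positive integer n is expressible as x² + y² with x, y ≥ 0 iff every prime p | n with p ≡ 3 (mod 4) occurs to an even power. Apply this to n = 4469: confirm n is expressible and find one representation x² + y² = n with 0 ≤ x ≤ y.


Step 1: Factor n = 4469 = 41 · 109.
Step 2: Check the mod-4 condition on each prime factor: 41 ≡ 1 (mod 4), exponent 1; 109 ≡ 1 (mod 4), exponent 1.
All primes ≡ 3 (mod 4) appear to even exponent (or don't appear), so by the two-squares theorem n IS expressible as a sum of two squares.
Step 3: Build a representation. Here n = 41 · 109 is a product of primes ≡ 1 (mod 4). Each prime p ≡ 1 (mod 4) is itself a sum of two squares; find a² by testing p − a² for a perfect square:
  41: 41 − 1² = 40, 41 − 2² = 37, 41 − 3² = 32, 41 − 4² = 25 = 5² ⇒ 41 = 4² + 5².
  109: 109 − 1² = 108, 109 − 2² = 105, 109 − 3² = 100 = 10² ⇒ 109 = 3² + 10².
  Combine using the Brahmagupta–Fibonacci identity (a² + b²)(c² + d²) = (ac − bd)² + (ad + bc)² = (ac + bd)² + (ad − bc)²:
  41 · 109 = 4469: from (4² + 5²)(3² + 10²), take (4·3 − 5·10, 4·10 + 5·3) = (12 − 50, 40 + 15) = (-38, 55); dropping signs (only squares matter) gives (38, 55); check 38² + 55² = 1444 + 3025 = 4469 ✓.
Step 4: Order so x ≤ y and verify: 38² + 55² = 1444 + 3025 = 4469 = n. ✓

n = 4469 = 38² + 55² (one valid representation with x ≤ y).


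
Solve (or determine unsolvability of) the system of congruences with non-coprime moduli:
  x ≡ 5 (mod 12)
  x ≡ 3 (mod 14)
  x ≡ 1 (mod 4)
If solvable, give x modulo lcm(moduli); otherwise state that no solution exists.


Moduli 12, 14, 4 are not pairwise coprime, so CRT works modulo lcm(m_i) when all pairwise compatibility conditions hold.
Pairwise compatibility: gcd(m_i, m_j) must divide a_i - a_j for every pair.
Merge one congruence at a time:
  Start: x ≡ 5 (mod 12).
  Combine with x ≡ 3 (mod 14): gcd(12, 14) = 2; 3 - 5 = -2, which IS divisible by 2, so compatible.
    Write x = 5 + 12·t and substitute into x ≡ 3 (mod 14): 12·t ≡ 3 − 5 = -2 (mod 14).
    Divide the congruence (and modulus) by g = 2: 6·t ≡ -1 (mod 7).
    Reduce coefficients mod 7: 6·t ≡ 6 (mod 7).
    The inverse of 6 mod 7 is 6 (since 6·6 = 36 = 5·7 + 1), so t ≡ 6·6 = 36 ≡ 1 (mod 7).
    Then x = 5 + 12·1 = 17, valid modulo lcm(12, 14) = 84: x ≡ 17 (mod 84).
  Combine with x ≡ 1 (mod 4): gcd(84, 4) = 4; 1 - 17 = -16, which IS divisible by 4, so compatible.
    Write x = 17 + 84·t and substitute into x ≡ 1 (mod 4): 84·t ≡ 1 − 17 = -16 (mod 4).
    Divide the congruence (and modulus) by g = 4: 21·t ≡ -4 (mod 1).
    Modulo 1 every t works; take t = 0.
    Then x = 17 + 84·0 = 17, valid modulo lcm(84, 4) = 84: x ≡ 17 (mod 84).
Verify: 17 mod 12 = 5, 17 mod 14 = 3, 17 mod 4 = 1.

x ≡ 17 (mod 84).


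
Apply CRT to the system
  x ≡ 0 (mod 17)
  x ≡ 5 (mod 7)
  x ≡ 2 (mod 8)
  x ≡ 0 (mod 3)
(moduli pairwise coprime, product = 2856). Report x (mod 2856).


Product of moduli M = 17 · 7 · 8 · 3 = 2856.
Merge one congruence at a time:
  Start: x ≡ 0 (mod 17).
  Combine with x ≡ 5 (mod 7); new modulus lcm = 119.
    Write x = 0 + 17·t and substitute into x ≡ 5 (mod 7): 17·t ≡ 5 − 0 = 5 (mod 7).
    Reduce coefficients mod 7: 3·t ≡ 5 (mod 7).
    The inverse of 3 mod 7 is 5 (since 3·5 = 15 = 2·7 + 1), so t ≡ 5·5 = 25 ≡ 4 (mod 7).
    Then x = 0 + 17·4 = 68, valid modulo lcm(17, 7) = 119: x ≡ 68 (mod 119).
  Combine with x ≡ 2 (mod 8); new modulus lcm = 952.
    Write x = 68 + 119·t and substitute into x ≡ 2 (mod 8): 119·t ≡ 2 − 68 = -66 (mod 8).
    Reduce coefficients mod 8: 7·t ≡ 6 (mod 8).
    The inverse of 7 mod 8 is 7 (since 7·7 = 49 = 6·8 + 1), so t ≡ 7·6 = 42 ≡ 2 (mod 8).
    Then x = 68 + 119·2 = 306, valid modulo lcm(119, 8) = 952: x ≡ 306 (mod 952).
  Combine with x ≡ 0 (mod 3); new modulus lcm = 2856.
    Write x = 306 + 952·t and substitute into x ≡ 0 (mod 3): 952·t ≡ 0 − 306 = -306 (mod 3).
    Reduce coefficients mod 3: 1·t ≡ 0 (mod 3).
    So t ≡ 0 (mod 3).
    Then x = 306 + 952·0 = 306, valid modulo lcm(952, 3) = 2856: x ≡ 306 (mod 2856).
Verify against each original: 306 mod 17 = 0, 306 mod 7 = 5, 306 mod 8 = 2, 306 mod 3 = 0.

x ≡ 306 (mod 2856).


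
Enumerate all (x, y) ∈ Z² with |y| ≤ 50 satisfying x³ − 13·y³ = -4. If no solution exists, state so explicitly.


The equation is x³ - 13y³ = -4. For fixed y, x³ = 13·y³ − 4, so a solution requires the RHS to be a perfect cube.
Strategy: iterate y from -50 to 50, compute RHS = 13·y³ − 4, and check whether it is a (positive or negative) perfect cube.
Check small values of y:
  y = 0: RHS = -4 is not a perfect cube.
  y = 1: RHS = 9 is not a perfect cube.
  y = -1: RHS = -17 is not a perfect cube.
  y = 2: RHS = 100 is not a perfect cube.
  y = -2: RHS = -108 is not a perfect cube.
  y = 3: RHS = 347 is not a perfect cube.
  y = -3: RHS = -355 is not a perfect cube.
Continuing the search up to |y| = 50 finds no solutions either.
No (x, y) in the scanned range satisfies the equation.

No integer solutions with |y| ≤ 50.


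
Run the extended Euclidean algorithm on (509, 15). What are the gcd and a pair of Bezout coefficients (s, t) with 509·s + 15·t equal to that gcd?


Euclidean algorithm on (509, 15) — divide until remainder is 0:
  509 = 33 · 15 + 14
  15 = 1 · 14 + 1
  14 = 14 · 1 + 0
gcd(509, 15) = 1.
Track Bezout coefficients alongside the remainders: start with r₀ = 509 = a·1 + b·0 (s = 1, t = 0) and r₁ = 15 = a·0 + b·1 (s = 0, t = 1); each new remainder r_{k+1} = r_{k-1} − q_k·r_k inherits s_{k+1} = s_{k-1} − q_k·s_k, t_{k+1} = t_{k-1} − q_k·t_k, so r_k = a·s_k + b·t_k at every step:
  q = 33: r = 14, s = 1 − 33·0 = 1, t = 0 − 33·1 = -33  (check: 509·1 + 15·(-33) = 14)
  q = 1: r = 1, s = 0 − 1·1 = -1, t = 1 − 1·(-33) = 34  (check: 509·(-1) + 15·34 = 1)
The row with r = 1 (the gcd) gives the Bezout coefficients s = -1, t = 34.
Result: 509 · (-1) + 15 · (34) = 1.

gcd(509, 15) = 1; s = -1, t = 34 (check: 509·(-1) + 15·34 = 1).


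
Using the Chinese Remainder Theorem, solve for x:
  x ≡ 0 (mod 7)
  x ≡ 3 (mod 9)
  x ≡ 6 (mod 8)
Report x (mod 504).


Moduli 7, 9, 8 are pairwise coprime; by CRT there is a unique solution modulo M = 7 · 9 · 8 = 504.
Solve pairwise, accumulating the modulus:
  Start with x ≡ 0 (mod 7).
  Combine with x ≡ 3 (mod 9): since gcd(7, 9) = 1, we get a unique residue mod 63.
    Write x = 0 + 7·t and substitute into x ≡ 3 (mod 9): 7·t ≡ 3 − 0 = 3 (mod 9).
    The inverse of 7 mod 9 is 4 (since 7·4 = 28 = 3·9 + 1), so t ≡ 4·3 = 12 ≡ 3 (mod 9).
    Then x = 0 + 7·3 = 21, valid modulo lcm(7, 9) = 63: x ≡ 21 (mod 63).
  Combine with x ≡ 6 (mod 8): since gcd(63, 8) = 1, we get a unique residue mod 504.
    Write x = 21 + 63·t and substitute into x ≡ 6 (mod 8): 63·t ≡ 6 − 21 = -15 (mod 8).
    Reduce coefficients mod 8: 7·t ≡ 1 (mod 8).
    The inverse of 7 mod 8 is 7 (since 7·7 = 49 = 6·8 + 1), so t ≡ 7·1 = 7 ≡ 7 (mod 8).
    Then x = 21 + 63·7 = 462, valid modulo lcm(63, 8) = 504: x ≡ 462 (mod 504).
Verify: 462 mod 7 = 0 ✓, 462 mod 9 = 3 ✓, 462 mod 8 = 6 ✓.

x ≡ 462 (mod 504).


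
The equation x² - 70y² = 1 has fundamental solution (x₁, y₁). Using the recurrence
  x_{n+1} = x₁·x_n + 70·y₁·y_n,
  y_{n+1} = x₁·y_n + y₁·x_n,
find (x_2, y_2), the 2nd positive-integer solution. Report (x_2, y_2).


Step 1: Find the fundamental solution (x₁, y₁) of x² - 70y² = 1.
  Expand √70 as a continued fraction. a₀ = ⌊√70⌋ = 8; iterate m_{k+1} = d_k·a_k − m_k, d_{k+1} = (70 − m_{k+1}²)/d_k, a_{k+1} = ⌊(a₀ + m_{k+1})/d_{k+1}⌋ (starting m₀ = 0, d₀ = 1), with convergents p_k = a_k·p_{k-1} + p_{k-2}, q_k = a_k·q_{k-1} + q_{k-2} (p₋₁ = 1, q₋₁ = 0):
  k = 0: a₀ = 8; p₀/q₀ = 8/1; p₀² − 70·q₀² = 64 − 70 = -6.
  k = 1: m = 8, d = 6, a = ⌊(8 + 8)/6⌋ = 2; p/q = (2·8 + 1)/(2·1 + 0) = 17/2; p² − 70·q² = 289 − 280 = 9.
  k = 2: m = 4, d = 9, a = ⌊(8 + 4)/9⌋ = 1; p/q = (1·17 + 8)/(1·2 + 1) = 25/3; p² − 70·q² = 625 − 630 = -5.
  k = 3: m = 5, d = 5, a = ⌊(8 + 5)/5⌋ = 2; p/q = (2·25 + 17)/(2·3 + 2) = 67/8; p² − 70·q² = 4489 − 4480 = 9.
  k = 4: m = 5, d = 9, a = ⌊(8 + 5)/9⌋ = 1; p/q = (1·67 + 25)/(1·8 + 3) = 92/11; p² − 70·q² = 8464 − 8470 = -6.
  k = 5: m = 4, d = 6, a = ⌊(8 + 4)/6⌋ = 2; p/q = (2·92 + 67)/(2·11 + 8) = 251/30; p² − 70·q² = 63001 − 63000 = 1.
  The first convergent with p² − 70·q² = 1 gives the fundamental solution (x₁, y₁) = (251, 30).
Step 2: Apply the recurrence (x_{n+1}, y_{n+1}) = (x₁x_n + 70y₁y_n, x₁y_n + y₁x_n) repeatedly.
  From (x_1, y_1) = (251, 30): x_2 = 251·251 + 70·30·30 = 126001; y_2 = 251·30 + 30·251 = 15060.
Step 3: Verify x_2² - 70·y_2² = 15876252001 - 15876252000 = 1 (should be 1). ✓

(x_1, y_1) = (251, 30); (x_2, y_2) = (126001, 15060).


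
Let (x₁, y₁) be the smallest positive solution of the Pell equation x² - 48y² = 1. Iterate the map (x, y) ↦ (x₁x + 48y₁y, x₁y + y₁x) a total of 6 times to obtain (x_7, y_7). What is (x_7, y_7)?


Step 1: Find the fundamental solution (x₁, y₁) of x² - 48y² = 1.
  Expand √48 as a continued fraction. a₀ = ⌊√48⌋ = 6; iterate m_{k+1} = d_k·a_k − m_k, d_{k+1} = (48 − m_{k+1}²)/d_k, a_{k+1} = ⌊(a₀ + m_{k+1})/d_{k+1}⌋ (starting m₀ = 0, d₀ = 1), with convergents p_k = a_k·p_{k-1} + p_{k-2}, q_k = a_k·q_{k-1} + q_{k-2} (p₋₁ = 1, q₋₁ = 0):
  k = 0: a₀ = 6; p₀/q₀ = 6/1; p₀² − 48·q₀² = 36 − 48 = -12.
  k = 1: m = 6, d = 12, a = ⌊(6 + 6)/12⌋ = 1; p/q = (1·6 + 1)/(1·1 + 0) = 7/1; p² − 48·q² = 49 − 48 = 1.
  The first convergent with p² − 48·q² = 1 gives the fundamental solution (x₁, y₁) = (7, 1).
Step 2: Apply the recurrence (x_{n+1}, y_{n+1}) = (x₁x_n + 48y₁y_n, x₁y_n + y₁x_n) repeatedly.
  From (x_1, y_1) = (7, 1): x_2 = 7·7 + 48·1·1 = 97; y_2 = 7·1 + 1·7 = 14.
  From (x_2, y_2) = (97, 14): x_3 = 7·97 + 48·1·14 = 1351; y_3 = 7·14 + 1·97 = 195.
  From (x_3, y_3) = (1351, 195): x_4 = 7·1351 + 48·1·195 = 18817; y_4 = 7·195 + 1·1351 = 2716.
  From (x_4, y_4) = (18817, 2716): x_5 = 7·18817 + 48·1·2716 = 262087; y_5 = 7·2716 + 1·18817 = 37829.
  From (x_5, y_5) = (262087, 37829): x_6 = 7·262087 + 48·1·37829 = 3650401; y_6 = 7·37829 + 1·262087 = 526890.
  From (x_6, y_6) = (3650401, 526890): x_7 = 7·3650401 + 48·1·526890 = 50843527; y_7 = 7·526890 + 1·3650401 = 7338631.
Step 3: Verify x_7² - 48·y_7² = 2585064237799729 - 2585064237799728 = 1 (should be 1). ✓

(x_1, y_1) = (7, 1); (x_7, y_7) = (50843527, 7338631).


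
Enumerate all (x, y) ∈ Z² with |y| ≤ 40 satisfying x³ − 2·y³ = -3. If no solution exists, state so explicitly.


The equation is x³ - 2y³ = -3. For fixed y, x³ = 2·y³ − 3, so a solution requires the RHS to be a perfect cube.
Strategy: iterate y from -40 to 40, compute RHS = 2·y³ − 3, and check whether it is a (positive or negative) perfect cube.
Check small values of y:
  y = 0: RHS = -3 is not a perfect cube.
  y = 1: RHS = -1 = (-1)³ ⇒ x = -1 works.
  y = -1: RHS = -5 is not a perfect cube.
  y = 2: RHS = 13 is not a perfect cube.
  y = -2: RHS = -19 is not a perfect cube.
  y = 3: RHS = 51 is not a perfect cube.
  y = -3: RHS = -57 is not a perfect cube.
Continuing, at y = 4: RHS = 125 = (5)³ ⇒ x = 5 works.
Searching the remaining y in |y| ≤ 40 finds no further solutions.
Collected solutions: (-1, 1), (5, 4).

Solutions (with |y| ≤ 40): (-1, 1), (5, 4).


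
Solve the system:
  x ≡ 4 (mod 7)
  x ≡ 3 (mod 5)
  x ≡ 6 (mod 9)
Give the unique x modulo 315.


Moduli 7, 5, 9 are pairwise coprime; by CRT there is a unique solution modulo M = 7 · 5 · 9 = 315.
Solve pairwise, accumulating the modulus:
  Start with x ≡ 4 (mod 7).
  Combine with x ≡ 3 (mod 5): since gcd(7, 5) = 1, we get a unique residue mod 35.
    Write x = 4 + 7·t and substitute into x ≡ 3 (mod 5): 7·t ≡ 3 − 4 = -1 (mod 5).
    Reduce coefficients mod 5: 2·t ≡ 4 (mod 5).
    The inverse of 2 mod 5 is 3 (since 2·3 = 6 = 1·5 + 1), so t ≡ 3·4 = 12 ≡ 2 (mod 5).
    Then x = 4 + 7·2 = 18, valid modulo lcm(7, 5) = 35: x ≡ 18 (mod 35).
  Combine with x ≡ 6 (mod 9): since gcd(35, 9) = 1, we get a unique residue mod 315.
    Write x = 18 + 35·t and substitute into x ≡ 6 (mod 9): 35·t ≡ 6 − 18 = -12 (mod 9).
    Reduce coefficients mod 9: 8·t ≡ 6 (mod 9).
    The inverse of 8 mod 9 is 8 (since 8·8 = 64 = 7·9 + 1), so t ≡ 8·6 = 48 ≡ 3 (mod 9).
    Then x = 18 + 35·3 = 123, valid modulo lcm(35, 9) = 315: x ≡ 123 (mod 315).
Verify: 123 mod 7 = 4 ✓, 123 mod 5 = 3 ✓, 123 mod 9 = 6 ✓.

x ≡ 123 (mod 315).


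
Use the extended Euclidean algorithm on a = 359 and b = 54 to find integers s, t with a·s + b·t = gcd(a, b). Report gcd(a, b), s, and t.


Euclidean algorithm on (359, 54) — divide until remainder is 0:
  359 = 6 · 54 + 35
  54 = 1 · 35 + 19
  35 = 1 · 19 + 16
  19 = 1 · 16 + 3
  16 = 5 · 3 + 1
  3 = 3 · 1 + 0
gcd(359, 54) = 1.
Track Bezout coefficients alongside the remainders: start with r₀ = 359 = a·1 + b·0 (s = 1, t = 0) and r₁ = 54 = a·0 + b·1 (s = 0, t = 1); each new remainder r_{k+1} = r_{k-1} − q_k·r_k inherits s_{k+1} = s_{k-1} − q_k·s_k, t_{k+1} = t_{k-1} − q_k·t_k, so r_k = a·s_k + b·t_k at every step:
  q = 6: r = 35, s = 1 − 6·0 = 1, t = 0 − 6·1 = -6  (check: 359·1 + 54·(-6) = 35)
  q = 1: r = 19, s = 0 − 1·1 = -1, t = 1 − 1·(-6) = 7  (check: 359·(-1) + 54·7 = 19)
  q = 1: r = 16, s = 1 − 1·(-1) = 2, t = -6 − 1·7 = -13  (check: 359·2 + 54·(-13) = 16)
  q = 1: r = 3, s = -1 − 1·2 = -3, t = 7 − 1·(-13) = 20  (check: 359·(-3) + 54·20 = 3)
  q = 5: r = 1, s = 2 − 5·(-3) = 17, t = -13 − 5·20 = -113  (check: 359·17 + 54·(-113) = 1)
The row with r = 1 (the gcd) gives the Bezout coefficients s = 17, t = -113.
Result: 359 · (17) + 54 · (-113) = 1.

gcd(359, 54) = 1; s = 17, t = -113 (check: 359·17 + 54·(-113) = 1).


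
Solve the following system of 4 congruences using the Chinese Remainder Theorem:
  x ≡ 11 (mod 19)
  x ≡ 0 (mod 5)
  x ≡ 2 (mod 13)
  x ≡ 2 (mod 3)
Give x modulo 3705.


Product of moduli M = 19 · 5 · 13 · 3 = 3705.
Merge one congruence at a time:
  Start: x ≡ 11 (mod 19).
  Combine with x ≡ 0 (mod 5); new modulus lcm = 95.
    Write x = 11 + 19·t and substitute into x ≡ 0 (mod 5): 19·t ≡ 0 − 11 = -11 (mod 5).
    Reduce coefficients mod 5: 4·t ≡ 4 (mod 5).
    The inverse of 4 mod 5 is 4 (since 4·4 = 16 = 3·5 + 1), so t ≡ 4·4 = 16 ≡ 1 (mod 5).
    Then x = 11 + 19·1 = 30, valid modulo lcm(19, 5) = 95: x ≡ 30 (mod 95).
  Combine with x ≡ 2 (mod 13); new modulus lcm = 1235.
    Write x = 30 + 95·t and substitute into x ≡ 2 (mod 13): 95·t ≡ 2 − 30 = -28 (mod 13).
    Reduce coefficients mod 13: 4·t ≡ 11 (mod 13).
    The inverse of 4 mod 13 is 10 (since 4·10 = 40 = 3·13 + 1), so t ≡ 10·11 = 110 ≡ 6 (mod 13).
    Then x = 30 + 95·6 = 600, valid modulo lcm(95, 13) = 1235: x ≡ 600 (mod 1235).
  Combine with x ≡ 2 (mod 3); new modulus lcm = 3705.
    Write x = 600 + 1235·t and substitute into x ≡ 2 (mod 3): 1235·t ≡ 2 − 600 = -598 (mod 3).
    Reduce coefficients mod 3: 2·t ≡ 2 (mod 3).
    The inverse of 2 mod 3 is 2 (since 2·2 = 4 = 1·3 + 1), so t ≡ 2·2 = 4 ≡ 1 (mod 3).
    Then x = 600 + 1235·1 = 1835, valid modulo lcm(1235, 3) = 3705: x ≡ 1835 (mod 3705).
Verify against each original: 1835 mod 19 = 11, 1835 mod 5 = 0, 1835 mod 13 = 2, 1835 mod 3 = 2.

x ≡ 1835 (mod 3705).


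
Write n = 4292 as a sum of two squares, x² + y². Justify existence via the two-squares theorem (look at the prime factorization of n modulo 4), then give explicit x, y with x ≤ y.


Step 1: Factor n = 4292 = 2^2 · 29 · 37.
Step 2: Check the mod-4 condition on each prime factor: 2 = 2 (special); 29 ≡ 1 (mod 4), exponent 1; 37 ≡ 1 (mod 4), exponent 1.
All primes ≡ 3 (mod 4) appear to even exponent (or don't appear), so by the two-squares theorem n IS expressible as a sum of two squares.
Step 3: Build a representation. Group n = k² · m with k = 2 and m = 29 · 37 = 1073 (a product of primes ≡ 1 (mod 4)); a representation of m scales to one of n via (k·x)² + (k·y)² = k²(x² + y²). Each prime p ≡ 1 (mod 4) is itself a sum of two squares; find a² by testing p − a² for a perfect square:
  29: 29 − 1² = 28, 29 − 2² = 25 = 5² ⇒ 29 = 2² + 5².
  37: 37 − 1² = 36 = 6² ⇒ 37 = 1² + 6².
  Combine using the Brahmagupta–Fibonacci identity (a² + b²)(c² + d²) = (ac − bd)² + (ad + bc)² = (ac + bd)² + (ad − bc)²:
  29 · 37 = 1073: from (2² + 5²)(1² + 6²), take (2·1 − 5·6, 2·6 + 5·1) = (2 − 30, 12 + 5) = (-28, 17); dropping signs (only squares matter) gives (28, 17); check 28² + 17² = 784 + 289 = 1073 ✓.
  Scale by k = 2: (2·28, 2·17) = (56, 34).
Step 4: Order so x ≤ y and verify: 34² + 56² = 1156 + 3136 = 4292 = n. ✓

n = 4292 = 34² + 56² (one valid representation with x ≤ y).


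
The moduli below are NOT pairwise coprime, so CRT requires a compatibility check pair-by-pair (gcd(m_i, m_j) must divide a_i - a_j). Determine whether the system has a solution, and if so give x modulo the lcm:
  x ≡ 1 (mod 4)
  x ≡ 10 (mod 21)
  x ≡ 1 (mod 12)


Moduli 4, 21, 12 are not pairwise coprime, so CRT works modulo lcm(m_i) when all pairwise compatibility conditions hold.
Pairwise compatibility: gcd(m_i, m_j) must divide a_i - a_j for every pair.
Merge one congruence at a time:
  Start: x ≡ 1 (mod 4).
  Combine with x ≡ 10 (mod 21): gcd(4, 21) = 1; 10 - 1 = 9, which IS divisible by 1, so compatible.
    Write x = 1 + 4·t and substitute into x ≡ 10 (mod 21): 4·t ≡ 10 − 1 = 9 (mod 21).
    The inverse of 4 mod 21 is 16 (since 4·16 = 64 = 3·21 + 1), so t ≡ 16·9 = 144 ≡ 18 (mod 21).
    Then x = 1 + 4·18 = 73, valid modulo lcm(4, 21) = 84: x ≡ 73 (mod 84).
  Combine with x ≡ 1 (mod 12): gcd(84, 12) = 12; 1 - 73 = -72, which IS divisible by 12, so compatible.
    Write x = 73 + 84·t and substitute into x ≡ 1 (mod 12): 84·t ≡ 1 − 73 = -72 (mod 12).
    Divide the congruence (and modulus) by g = 12: 7·t ≡ -6 (mod 1).
    Modulo 1 every t works; take t = 0.
    Then x = 73 + 84·0 = 73, valid modulo lcm(84, 12) = 84: x ≡ 73 (mod 84).
Verify: 73 mod 4 = 1, 73 mod 21 = 10, 73 mod 12 = 1.

x ≡ 73 (mod 84).
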